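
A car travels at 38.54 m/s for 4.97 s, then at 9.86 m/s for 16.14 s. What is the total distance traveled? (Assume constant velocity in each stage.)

d₁ = v₁t₁ = 38.54 × 4.97 = 191.5438 m
d₂ = v₂t₂ = 9.86 × 16.14 = 159.1404 m
d_total = 191.5438 + 159.1404 = 350.68 m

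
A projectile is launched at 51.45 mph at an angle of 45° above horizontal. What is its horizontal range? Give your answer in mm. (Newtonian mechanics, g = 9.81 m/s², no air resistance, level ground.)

v₀ = 51.45 mph × 0.44704 = 23.0002 m/s
R = v₀² × sin(2θ) / g = 23.0002² × sin(2 × 45°) / 9.81 = 529.009 × 1.0 / 9.81 = 53.9255 m
R = 53.9255 m / 0.001 = 53930 mm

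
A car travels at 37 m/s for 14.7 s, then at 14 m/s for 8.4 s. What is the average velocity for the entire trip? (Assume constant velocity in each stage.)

d₁ = v₁t₁ = 37 × 14.7 = 543.9 m
d₂ = v₂t₂ = 14 × 8.4 = 117.6 m
d_total = 661.5 m, t_total = 23.1 s
v_avg = d_total/t_total = 661.5/23.1 = 28.64 m/s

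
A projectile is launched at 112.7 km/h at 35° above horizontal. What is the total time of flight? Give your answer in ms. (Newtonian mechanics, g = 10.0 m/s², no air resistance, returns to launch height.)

v₀ = 112.7 km/h × 0.2777777777777778 = 31.3056 m/s
T = 2 × v₀ × sin(θ) / g = 2 × 31.3056 × sin(35°) / 10.0 = 2 × 31.3056 × 0.573576 / 10.0 = 3.59123 s
T = 3.59123 s / 0.001 = 3591 ms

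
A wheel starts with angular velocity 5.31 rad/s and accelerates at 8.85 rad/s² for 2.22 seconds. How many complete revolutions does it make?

θ = ω₀t + ½αt² = 5.31×2.22 + ½×8.85×2.22² = 33.59637 rad
Total revolutions = θ/(2π) = 33.59637/(2π) = 5.35
Complete revolutions = ⌊5.35⌋ = 5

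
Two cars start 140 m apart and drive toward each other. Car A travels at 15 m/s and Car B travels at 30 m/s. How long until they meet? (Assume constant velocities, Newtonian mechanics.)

Combined speed: v_combined = 15 + 30 = 45 m/s
Time to meet: t = d/v_combined = 140/45 = 3.11 s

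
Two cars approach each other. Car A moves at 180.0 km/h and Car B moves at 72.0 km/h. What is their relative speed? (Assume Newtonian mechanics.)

v_rel = v_A + v_B = 180.0 + 72.0 = 252.0 km/h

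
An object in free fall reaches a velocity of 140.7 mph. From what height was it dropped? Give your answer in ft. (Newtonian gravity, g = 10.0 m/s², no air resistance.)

v = 140.7 mph × 0.44704 = 62.8985 m/s
h = v² / (2g) = 62.8985² / (2 × 10.0) = 197.811 m
h = 197.811 m / 0.3048 = 649.0 ft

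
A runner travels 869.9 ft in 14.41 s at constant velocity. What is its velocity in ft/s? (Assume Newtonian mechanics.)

d = 869.9 ft × 0.3048 = 265.146 m
v = d / t = 265.146 / 14.41 = 18.4001 m/s
v = 18.4001 m/s / 0.3048 = 60.37 ft/s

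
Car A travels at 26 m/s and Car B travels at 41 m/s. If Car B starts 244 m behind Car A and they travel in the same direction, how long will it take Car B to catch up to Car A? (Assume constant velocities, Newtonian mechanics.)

Relative speed: v_rel = 41 - 26 = 15 m/s
Time to catch: t = d₀/v_rel = 244/15 = 16.27 s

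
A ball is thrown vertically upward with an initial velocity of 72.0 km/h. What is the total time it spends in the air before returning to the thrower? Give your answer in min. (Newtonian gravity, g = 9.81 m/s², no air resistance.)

v₀ = 72.0 km/h × 0.2777777777777778 = 20.0 m/s
t_total = 2 × v₀ / g = 2 × 20.0 / 9.81 = 4.07747 s
t_total = 4.07747 s / 60.0 = 0.06796 min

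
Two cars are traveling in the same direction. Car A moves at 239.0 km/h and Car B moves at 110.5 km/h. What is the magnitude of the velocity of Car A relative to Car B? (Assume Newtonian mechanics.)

v_rel = |v_A - v_B| = |239.0 - 110.5| = 128.5 km/h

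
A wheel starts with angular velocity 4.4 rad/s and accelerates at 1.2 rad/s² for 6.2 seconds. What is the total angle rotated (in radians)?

θ = ω₀t + ½αt² = 4.4×6.2 + ½×1.2×6.2² = 50.34 rad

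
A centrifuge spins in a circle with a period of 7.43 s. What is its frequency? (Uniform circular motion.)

f = 1/T = 1/7.43 = 0.1346 Hz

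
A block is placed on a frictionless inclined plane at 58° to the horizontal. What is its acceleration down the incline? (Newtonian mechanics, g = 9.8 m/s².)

a = g sin(θ) = 9.8 × sin(58°) = 9.8 × 0.848 = 8.31 m/s²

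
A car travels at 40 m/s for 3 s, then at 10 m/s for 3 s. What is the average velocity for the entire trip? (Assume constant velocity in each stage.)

d₁ = v₁t₁ = 40 × 3 = 120 m
d₂ = v₂t₂ = 10 × 3 = 30 m
d_total = 150 m, t_total = 6 s
v_avg = d_total/t_total = 150/6 = 25.0 m/s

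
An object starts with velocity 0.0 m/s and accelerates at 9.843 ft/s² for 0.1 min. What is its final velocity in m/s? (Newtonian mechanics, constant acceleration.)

a = 9.843 ft/s² × 0.3048 = 3.00015 m/s²
t = 0.1 min × 60.0 = 6.0 s
v = v₀ + a × t = 0.0 + 3.00015 × 6.0 = 18.0 m/s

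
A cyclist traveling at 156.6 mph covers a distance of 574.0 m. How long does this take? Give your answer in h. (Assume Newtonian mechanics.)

v = 156.6 mph × 0.44704 = 70.0065 m/s
t = d / v = 574.0 / 70.0065 = 8.19924 s
t = 8.19924 s / 3600.0 = 0.002278 h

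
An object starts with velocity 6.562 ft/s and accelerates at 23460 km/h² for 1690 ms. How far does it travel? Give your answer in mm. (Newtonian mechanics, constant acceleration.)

v₀ = 6.562 ft/s × 0.3048 = 2.0001 m/s
a = 23460 km/h² × 7.716049382716049e-05 = 1.81019 m/s²
t = 1690 ms × 0.001 = 1.69 s
d = v₀ × t + ½ × a × t² = 2.0001 × 1.69 + 0.5 × 1.81019 × 1.69² = 5.96521 m
d = 5.96521 m / 0.001 = 5965 mm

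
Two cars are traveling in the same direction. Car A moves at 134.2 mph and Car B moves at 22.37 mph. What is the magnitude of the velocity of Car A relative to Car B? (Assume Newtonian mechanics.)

v_rel = |v_A - v_B| = |134.2 - 22.37| = 111.83 mph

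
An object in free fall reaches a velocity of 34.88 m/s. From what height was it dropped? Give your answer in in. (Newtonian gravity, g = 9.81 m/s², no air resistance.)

h = v² / (2g) = 34.88² / (2 × 9.81) = 62.0089 m
h = 62.0089 m / 0.0254 = 2441 in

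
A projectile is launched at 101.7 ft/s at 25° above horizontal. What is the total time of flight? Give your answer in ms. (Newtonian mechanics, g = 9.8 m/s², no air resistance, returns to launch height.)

v₀ = 101.7 ft/s × 0.3048 = 30.9982 m/s
T = 2 × v₀ × sin(θ) / g = 2 × 30.9982 × sin(25°) / 9.8 = 2 × 30.9982 × 0.422618 / 9.8 = 2.67355 s
T = 2.67355 s / 0.001 = 2674 ms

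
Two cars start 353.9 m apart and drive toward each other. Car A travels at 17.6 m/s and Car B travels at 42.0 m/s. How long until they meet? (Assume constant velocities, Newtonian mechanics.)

Combined speed: v_combined = 17.6 + 42.0 = 59.6 m/s
Time to meet: t = d/v_combined = 353.9/59.6 = 5.94 s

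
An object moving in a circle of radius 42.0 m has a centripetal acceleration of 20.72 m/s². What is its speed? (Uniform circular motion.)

v = √(a_c × r) = √(20.72 × 42.0) = 29.5 m/s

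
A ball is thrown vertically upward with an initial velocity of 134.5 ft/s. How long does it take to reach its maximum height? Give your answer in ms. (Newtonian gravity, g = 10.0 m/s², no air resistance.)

v₀ = 134.5 ft/s × 0.3048 = 40.9956 m/s
t_up = v₀ / g = 40.9956 / 10.0 = 4.09956 s
t_up = 4.09956 s / 0.001 = 4100 ms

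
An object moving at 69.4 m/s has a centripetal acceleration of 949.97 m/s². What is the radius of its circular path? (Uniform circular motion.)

r = v²/a_c = 69.4²/949.97 = 5.07 m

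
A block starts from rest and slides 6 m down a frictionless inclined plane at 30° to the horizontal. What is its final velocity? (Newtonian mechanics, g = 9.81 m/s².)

a = g sin(θ) = 9.81 × sin(30°) = 4.905 m/s²
v = √(2ad) = √(2 × 4.905 × 6) = 7.67 m/s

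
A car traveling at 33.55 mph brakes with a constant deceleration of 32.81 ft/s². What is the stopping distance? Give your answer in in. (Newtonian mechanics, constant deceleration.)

v₀ = 33.55 mph × 0.44704 = 14.9982 m/s
a = 32.81 ft/s² × 0.3048 = 10.0005 m/s²
d = v₀² / (2a) = 14.9982² / (2 × 10.0005) = 224.946 / 20.001 = 11.2467 m
d = 11.2467 m / 0.0254 = 442.8 in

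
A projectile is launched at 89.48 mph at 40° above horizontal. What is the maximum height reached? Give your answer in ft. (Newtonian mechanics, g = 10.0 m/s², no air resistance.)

v₀ = 89.48 mph × 0.44704 = 40.0011 m/s
H = v₀² × sin²(θ) / (2g) = 40.0011² × sin(40°)² / (2 × 10.0) = 1600.09 × 0.413176 / 20.0 = 33.0559 m
H = 33.0559 m / 0.3048 = 108.5 ft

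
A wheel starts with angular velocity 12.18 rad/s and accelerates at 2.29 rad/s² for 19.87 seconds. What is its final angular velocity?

ω = ω₀ + αt = 12.18 + 2.29 × 19.87 = 57.68 rad/s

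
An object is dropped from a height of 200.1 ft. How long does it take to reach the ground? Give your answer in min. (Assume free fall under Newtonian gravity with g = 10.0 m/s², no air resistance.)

h = 200.1 ft × 0.3048 = 60.9905 m
t = √(2h/g) = √(2 × 60.9905 / 10.0) = 3.49258 s
t = 3.49258 s / 60.0 = 0.05821 min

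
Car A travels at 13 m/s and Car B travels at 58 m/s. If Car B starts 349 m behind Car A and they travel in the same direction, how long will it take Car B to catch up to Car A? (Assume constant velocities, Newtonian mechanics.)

Relative speed: v_rel = 58 - 13 = 45 m/s
Time to catch: t = d₀/v_rel = 349/45 = 7.76 s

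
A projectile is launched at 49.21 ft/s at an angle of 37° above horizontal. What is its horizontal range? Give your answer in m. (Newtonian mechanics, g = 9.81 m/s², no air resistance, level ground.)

v₀ = 49.21 ft/s × 0.3048 = 14.9992 m/s
R = v₀² × sin(2θ) / g = 14.9992² × sin(2 × 37°) / 9.81 = 224.976 × 0.961262 / 9.81 = 22.04 m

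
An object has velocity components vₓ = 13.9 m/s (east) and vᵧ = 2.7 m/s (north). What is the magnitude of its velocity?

|v| = √(vₓ² + vᵧ²) = √(13.9² + 2.7²) = √(200.5) = 14.16 m/s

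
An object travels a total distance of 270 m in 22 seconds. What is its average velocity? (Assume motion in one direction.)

v_avg = Δd / Δt = 270 / 22 = 12.27 m/s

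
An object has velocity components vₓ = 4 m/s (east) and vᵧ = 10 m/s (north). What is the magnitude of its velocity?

|v| = √(vₓ² + vᵧ²) = √(4² + 10²) = √(116) = 10.77 m/s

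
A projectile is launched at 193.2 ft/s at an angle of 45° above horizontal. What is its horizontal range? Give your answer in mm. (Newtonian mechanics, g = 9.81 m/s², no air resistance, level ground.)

v₀ = 193.2 ft/s × 0.3048 = 58.8874 m/s
R = v₀² × sin(2θ) / g = 58.8874² × sin(2 × 45°) / 9.81 = 3467.73 × 1.0 / 9.81 = 353.489 m
R = 353.489 m / 0.001 = 353500 mm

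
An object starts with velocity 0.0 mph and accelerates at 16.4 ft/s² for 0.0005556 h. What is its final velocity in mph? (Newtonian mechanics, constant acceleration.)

v₀ = 0.0 mph × 0.44704 = 0.0 m/s
a = 16.4 ft/s² × 0.3048 = 4.99872 m/s²
t = 0.0005556 h × 3600.0 = 2.00016 s
v = v₀ + a × t = 0.0 + 4.99872 × 2.00016 = 9.99824 m/s
v = 9.99824 m/s / 0.44704 = 22.37 mph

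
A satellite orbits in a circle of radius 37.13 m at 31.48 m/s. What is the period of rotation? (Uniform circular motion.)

T = 2πr/v = 2π×37.13/31.48 = 7.41 s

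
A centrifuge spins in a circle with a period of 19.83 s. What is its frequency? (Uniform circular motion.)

f = 1/T = 1/19.83 = 0.0504 Hz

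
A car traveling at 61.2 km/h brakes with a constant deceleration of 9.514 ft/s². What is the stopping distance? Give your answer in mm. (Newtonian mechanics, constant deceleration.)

v₀ = 61.2 km/h × 0.2777777777777778 = 17.0 m/s
a = 9.514 ft/s² × 0.3048 = 2.89987 m/s²
d = v₀² / (2a) = 17.0² / (2 × 2.89987) = 289.0 / 5.79974 = 49.8298 m
d = 49.8298 m / 0.001 = 49830 mm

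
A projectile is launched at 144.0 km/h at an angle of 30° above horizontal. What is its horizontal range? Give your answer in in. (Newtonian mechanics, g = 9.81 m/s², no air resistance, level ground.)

v₀ = 144.0 km/h × 0.2777777777777778 = 40.0 m/s
R = v₀² × sin(2θ) / g = 40.0² × sin(2 × 30°) / 9.81 = 1600.0 × 0.866025 / 9.81 = 141.248 m
R = 141.248 m / 0.0254 = 5561 in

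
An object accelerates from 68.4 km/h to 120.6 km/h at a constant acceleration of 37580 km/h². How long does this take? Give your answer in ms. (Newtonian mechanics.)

v₀ = 68.4 km/h × 0.2777777777777778 = 19.0 m/s
v = 120.6 km/h × 0.2777777777777778 = 33.5 m/s
a = 37580 km/h² × 7.716049382716049e-05 = 2.89969 m/s²
t = (v - v₀) / a = (33.5 - 19.0) / 2.89969 = 5.00053 s
t = 5.00053 s / 0.001 = 5001 ms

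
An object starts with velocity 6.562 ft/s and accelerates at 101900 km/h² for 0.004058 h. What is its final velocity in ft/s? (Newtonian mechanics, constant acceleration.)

v₀ = 6.562 ft/s × 0.3048 = 2.0001 m/s
a = 101900 km/h² × 7.716049382716049e-05 = 7.86265 m/s²
t = 0.004058 h × 3600.0 = 14.6088 s
v = v₀ + a × t = 2.0001 + 7.86265 × 14.6088 = 116.864 m/s
v = 116.864 m/s / 0.3048 = 383.4 ft/s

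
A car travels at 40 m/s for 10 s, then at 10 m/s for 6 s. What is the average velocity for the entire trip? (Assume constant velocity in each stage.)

d₁ = v₁t₁ = 40 × 10 = 400 m
d₂ = v₂t₂ = 10 × 6 = 60 m
d_total = 460 m, t_total = 16 s
v_avg = d_total/t_total = 460/16 = 28.75 m/s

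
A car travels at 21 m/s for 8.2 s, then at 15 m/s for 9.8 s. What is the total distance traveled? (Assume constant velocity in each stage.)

d₁ = v₁t₁ = 21 × 8.2 = 172.2 m
d₂ = v₂t₂ = 15 × 9.8 = 147.0 m
d_total = 172.2 + 147.0 = 319.2 m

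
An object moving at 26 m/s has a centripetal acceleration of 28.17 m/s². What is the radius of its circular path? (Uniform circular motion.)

r = v²/a_c = 26²/28.17 = 24.0 m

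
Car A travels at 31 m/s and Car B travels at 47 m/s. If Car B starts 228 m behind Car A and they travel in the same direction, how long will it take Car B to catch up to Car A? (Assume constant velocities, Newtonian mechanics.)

Relative speed: v_rel = 47 - 31 = 16 m/s
Time to catch: t = d₀/v_rel = 228/16 = 14.25 s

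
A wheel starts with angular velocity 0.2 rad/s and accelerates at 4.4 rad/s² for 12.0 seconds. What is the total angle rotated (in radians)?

θ = ω₀t + ½αt² = 0.2×12.0 + ½×4.4×12.0² = 319.2 rad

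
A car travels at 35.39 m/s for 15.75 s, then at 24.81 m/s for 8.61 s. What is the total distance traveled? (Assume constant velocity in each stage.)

d₁ = v₁t₁ = 35.39 × 15.75 = 557.3925 m
d₂ = v₂t₂ = 24.81 × 8.61 = 213.6141 m
d_total = 557.3925 + 213.6141 = 771.01 m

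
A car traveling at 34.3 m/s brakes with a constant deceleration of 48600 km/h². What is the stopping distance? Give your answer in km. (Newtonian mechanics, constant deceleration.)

a = 48600 km/h² × 7.716049382716049e-05 = 3.75 m/s²
d = v₀² / (2a) = 34.3² / (2 × 3.75) = 1176.49 / 7.5 = 156.865 m
d = 156.865 m / 1000.0 = 0.1569 km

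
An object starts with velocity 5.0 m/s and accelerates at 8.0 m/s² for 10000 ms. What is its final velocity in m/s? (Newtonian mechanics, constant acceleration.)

t = 10000 ms × 0.001 = 10.0 s
v = v₀ + a × t = 5.0 + 8.0 × 10.0 = 85.0 m/s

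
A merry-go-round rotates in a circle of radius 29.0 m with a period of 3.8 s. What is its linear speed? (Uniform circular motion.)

v = 2πr/T = 2π×29.0/3.8 = 47.95 m/s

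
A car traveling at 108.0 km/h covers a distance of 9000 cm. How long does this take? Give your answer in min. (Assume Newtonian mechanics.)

d = 9000 cm × 0.01 = 90.0 m
v = 108.0 km/h × 0.2777777777777778 = 30.0 m/s
t = d / v = 90.0 / 30.0 = 3.0 s
t = 3.0 s / 60.0 = 0.05 min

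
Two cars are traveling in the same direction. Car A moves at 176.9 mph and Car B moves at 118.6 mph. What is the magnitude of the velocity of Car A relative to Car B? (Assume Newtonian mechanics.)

v_rel = |v_A - v_B| = |176.9 - 118.6| = 58.3 mph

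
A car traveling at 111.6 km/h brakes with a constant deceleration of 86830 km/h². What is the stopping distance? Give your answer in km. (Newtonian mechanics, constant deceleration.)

v₀ = 111.6 km/h × 0.2777777777777778 = 31.0 m/s
a = 86830 km/h² × 7.716049382716049e-05 = 6.69985 m/s²
d = v₀² / (2a) = 31.0² / (2 × 6.69985) = 961.0 / 13.3997 = 71.718 m
d = 71.718 m / 1000.0 = 0.07172 km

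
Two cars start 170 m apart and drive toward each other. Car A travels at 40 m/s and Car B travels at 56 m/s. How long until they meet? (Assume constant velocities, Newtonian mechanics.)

Combined speed: v_combined = 40 + 56 = 96 m/s
Time to meet: t = d/v_combined = 170/96 = 1.77 s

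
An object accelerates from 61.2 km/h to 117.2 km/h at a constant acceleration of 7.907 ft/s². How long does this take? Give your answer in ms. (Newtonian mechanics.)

v₀ = 61.2 km/h × 0.2777777777777778 = 17.0 m/s
v = 117.2 km/h × 0.2777777777777778 = 32.5556 m/s
a = 7.907 ft/s² × 0.3048 = 2.41005 m/s²
t = (v - v₀) / a = (32.5556 - 17.0) / 2.41005 = 6.45447 s
t = 6.45447 s / 0.001 = 6454 ms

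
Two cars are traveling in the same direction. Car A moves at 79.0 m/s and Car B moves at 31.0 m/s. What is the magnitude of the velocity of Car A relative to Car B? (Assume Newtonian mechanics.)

v_rel = |v_A - v_B| = |79.0 - 31.0| = 48.0 m/s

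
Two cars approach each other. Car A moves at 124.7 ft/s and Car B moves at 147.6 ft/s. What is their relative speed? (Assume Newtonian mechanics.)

v_rel = v_A + v_B = 124.7 + 147.6 = 272.3 ft/s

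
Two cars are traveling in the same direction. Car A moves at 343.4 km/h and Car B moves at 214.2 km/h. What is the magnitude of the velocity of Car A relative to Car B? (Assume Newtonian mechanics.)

v_rel = |v_A - v_B| = |343.4 - 214.2| = 129.2 km/h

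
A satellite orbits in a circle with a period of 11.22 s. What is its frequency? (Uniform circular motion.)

f = 1/T = 1/11.22 = 0.0891 Hz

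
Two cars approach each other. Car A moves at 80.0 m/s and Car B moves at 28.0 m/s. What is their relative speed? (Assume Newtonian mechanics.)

v_rel = v_A + v_B = 80.0 + 28.0 = 108.0 m/s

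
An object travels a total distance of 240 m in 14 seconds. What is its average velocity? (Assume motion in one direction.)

v_avg = Δd / Δt = 240 / 14 = 17.14 m/s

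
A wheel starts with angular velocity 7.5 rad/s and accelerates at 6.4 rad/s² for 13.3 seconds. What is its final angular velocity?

ω = ω₀ + αt = 7.5 + 6.4 × 13.3 = 92.62 rad/s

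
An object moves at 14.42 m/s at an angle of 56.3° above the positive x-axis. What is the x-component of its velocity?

vₓ = v cos(θ) = 14.42 × cos(56.3°) = 8.0 m/s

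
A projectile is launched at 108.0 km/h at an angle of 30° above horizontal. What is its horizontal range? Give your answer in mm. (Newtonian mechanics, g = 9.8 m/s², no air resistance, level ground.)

v₀ = 108.0 km/h × 0.2777777777777778 = 30.0 m/s
R = v₀² × sin(2θ) / g = 30.0² × sin(2 × 30°) / 9.8 = 900.0 × 0.866025 / 9.8 = 79.5329 m
R = 79.5329 m / 0.001 = 79530 mm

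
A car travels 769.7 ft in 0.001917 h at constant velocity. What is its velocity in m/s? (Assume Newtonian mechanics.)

d = 769.7 ft × 0.3048 = 234.605 m
t = 0.001917 h × 3600.0 = 6.9012 s
v = d / t = 234.605 / 6.9012 = 33.99 m/s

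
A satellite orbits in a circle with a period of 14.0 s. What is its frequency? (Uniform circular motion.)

f = 1/T = 1/14.0 = 0.0714 Hz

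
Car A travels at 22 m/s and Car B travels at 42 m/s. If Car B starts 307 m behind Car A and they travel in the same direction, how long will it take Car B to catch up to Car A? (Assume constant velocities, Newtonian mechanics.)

Relative speed: v_rel = 42 - 22 = 20 m/s
Time to catch: t = d₀/v_rel = 307/20 = 15.35 s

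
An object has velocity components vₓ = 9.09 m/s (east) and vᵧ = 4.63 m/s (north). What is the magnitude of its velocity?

|v| = √(vₓ² + vᵧ²) = √(9.09² + 4.63²) = √(104.065) = 10.2 m/s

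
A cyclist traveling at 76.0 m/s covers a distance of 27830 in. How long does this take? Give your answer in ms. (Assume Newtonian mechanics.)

d = 27830 in × 0.0254 = 706.882 m
t = d / v = 706.882 / 76.0 = 9.30108 s
t = 9.30108 s / 0.001 = 9301 ms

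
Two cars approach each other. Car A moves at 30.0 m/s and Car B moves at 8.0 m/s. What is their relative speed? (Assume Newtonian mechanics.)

v_rel = v_A + v_B = 30.0 + 8.0 = 38.0 m/s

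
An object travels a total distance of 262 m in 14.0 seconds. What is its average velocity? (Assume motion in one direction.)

v_avg = Δd / Δt = 262 / 14.0 = 18.71 m/s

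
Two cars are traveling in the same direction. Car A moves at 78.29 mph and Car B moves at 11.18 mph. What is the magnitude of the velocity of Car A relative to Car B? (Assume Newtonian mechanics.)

v_rel = |v_A - v_B| = |78.29 - 11.18| = 67.11 mph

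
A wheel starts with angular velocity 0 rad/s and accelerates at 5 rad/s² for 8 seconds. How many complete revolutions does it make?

θ = ω₀t + ½αt² = 0×8 + ½×5×8² = 160.0 rad
Total revolutions = θ/(2π) = 160.0/(2π) = 25.46
Complete revolutions = ⌊25.46⌋ = 25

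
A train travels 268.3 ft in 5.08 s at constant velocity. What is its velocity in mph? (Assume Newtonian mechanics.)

d = 268.3 ft × 0.3048 = 81.7778 m
v = d / t = 81.7778 / 5.08 = 16.098 m/s
v = 16.098 m/s / 0.44704 = 36.01 mph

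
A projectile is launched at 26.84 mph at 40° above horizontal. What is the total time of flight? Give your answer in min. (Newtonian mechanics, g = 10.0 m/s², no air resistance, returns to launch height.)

v₀ = 26.84 mph × 0.44704 = 11.9986 m/s
T = 2 × v₀ × sin(θ) / g = 2 × 11.9986 × sin(40°) / 10.0 = 2 × 11.9986 × 0.642788 / 10.0 = 1.54251 s
T = 1.54251 s / 60.0 = 0.02571 min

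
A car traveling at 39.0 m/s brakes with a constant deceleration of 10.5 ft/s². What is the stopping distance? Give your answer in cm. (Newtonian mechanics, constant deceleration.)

a = 10.5 ft/s² × 0.3048 = 3.2004 m/s²
d = v₀² / (2a) = 39.0² / (2 × 3.2004) = 1521.0 / 6.4008 = 237.627 m
d = 237.627 m / 0.01 = 23760 cm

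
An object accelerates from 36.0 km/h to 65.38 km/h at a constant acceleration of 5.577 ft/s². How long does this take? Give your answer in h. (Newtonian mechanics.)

v₀ = 36.0 km/h × 0.2777777777777778 = 10.0 m/s
v = 65.38 km/h × 0.2777777777777778 = 18.1611 m/s
a = 5.577 ft/s² × 0.3048 = 1.69987 m/s²
t = (v - v₀) / a = (18.1611 - 10.0) / 1.69987 = 4.80101 s
t = 4.80101 s / 3600.0 = 0.001334 h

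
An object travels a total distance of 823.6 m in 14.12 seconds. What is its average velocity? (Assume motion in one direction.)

v_avg = Δd / Δt = 823.6 / 14.12 = 58.33 m/s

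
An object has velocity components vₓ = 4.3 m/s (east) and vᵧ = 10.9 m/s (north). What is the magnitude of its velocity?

|v| = √(vₓ² + vᵧ²) = √(4.3² + 10.9²) = √(137.3) = 11.72 m/s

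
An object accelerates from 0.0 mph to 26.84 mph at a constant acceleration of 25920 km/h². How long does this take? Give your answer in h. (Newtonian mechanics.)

v₀ = 0.0 mph × 0.44704 = 0.0 m/s
v = 26.84 mph × 0.44704 = 11.9986 m/s
a = 25920 km/h² × 7.716049382716049e-05 = 2.0 m/s²
t = (v - v₀) / a = (11.9986 - 0.0) / 2.0 = 5.9993 s
t = 5.9993 s / 3600.0 = 0.001666 h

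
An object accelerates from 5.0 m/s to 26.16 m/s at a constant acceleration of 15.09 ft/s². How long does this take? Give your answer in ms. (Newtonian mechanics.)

a = 15.09 ft/s² × 0.3048 = 4.59943 m/s²
t = (v - v₀) / a = (26.16 - 5.0) / 4.59943 = 4.60057 s
t = 4.60057 s / 0.001 = 4601 ms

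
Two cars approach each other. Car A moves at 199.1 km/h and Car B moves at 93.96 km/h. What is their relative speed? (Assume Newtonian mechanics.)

v_rel = v_A + v_B = 199.1 + 93.96 = 293.06 km/h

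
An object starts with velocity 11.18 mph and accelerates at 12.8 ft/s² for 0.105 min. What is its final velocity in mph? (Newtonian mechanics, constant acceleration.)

v₀ = 11.18 mph × 0.44704 = 4.99791 m/s
a = 12.8 ft/s² × 0.3048 = 3.90144 m/s²
t = 0.105 min × 60.0 = 6.3 s
v = v₀ + a × t = 4.99791 + 3.90144 × 6.3 = 29.577 m/s
v = 29.577 m/s / 0.44704 = 66.16 mph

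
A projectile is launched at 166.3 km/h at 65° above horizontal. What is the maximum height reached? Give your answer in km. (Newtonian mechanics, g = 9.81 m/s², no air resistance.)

v₀ = 166.3 km/h × 0.2777777777777778 = 46.1944 m/s
H = v₀² × sin²(θ) / (2g) = 46.1944² × sin(65°)² / (2 × 9.81) = 2133.92 × 0.821394 / 19.62 = 89.3369 m
H = 89.3369 m / 1000.0 = 0.08934 km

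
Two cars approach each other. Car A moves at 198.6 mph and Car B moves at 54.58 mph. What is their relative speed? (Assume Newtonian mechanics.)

v_rel = v_A + v_B = 198.6 + 54.58 = 253.18 mph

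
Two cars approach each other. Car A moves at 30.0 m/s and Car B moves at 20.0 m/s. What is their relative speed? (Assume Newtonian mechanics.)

v_rel = v_A + v_B = 30.0 + 20.0 = 50.0 m/s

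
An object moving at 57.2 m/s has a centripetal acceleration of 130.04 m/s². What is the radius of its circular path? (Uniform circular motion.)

r = v²/a_c = 57.2²/130.04 = 25.16 m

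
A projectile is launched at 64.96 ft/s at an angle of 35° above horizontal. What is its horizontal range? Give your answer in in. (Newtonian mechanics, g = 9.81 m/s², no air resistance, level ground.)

v₀ = 64.96 ft/s × 0.3048 = 19.7998 m/s
R = v₀² × sin(2θ) / g = 19.7998² × sin(2 × 35°) / 9.81 = 392.032 × 0.939693 / 9.81 = 37.5525 m
R = 37.5525 m / 0.0254 = 1478 in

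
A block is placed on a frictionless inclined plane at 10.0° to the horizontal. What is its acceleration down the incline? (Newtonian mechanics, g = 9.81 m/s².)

a = g sin(θ) = 9.81 × sin(10.0°) = 9.81 × 0.1736 = 1.7 m/s²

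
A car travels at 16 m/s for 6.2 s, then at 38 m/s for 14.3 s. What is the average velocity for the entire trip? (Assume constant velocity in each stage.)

d₁ = v₁t₁ = 16 × 6.2 = 99.2 m
d₂ = v₂t₂ = 38 × 14.3 = 543.4 m
d_total = 642.6 m, t_total = 20.5 s
v_avg = d_total/t_total = 642.6/20.5 = 31.35 m/s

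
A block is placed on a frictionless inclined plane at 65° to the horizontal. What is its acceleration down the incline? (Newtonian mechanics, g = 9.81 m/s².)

a = g sin(θ) = 9.81 × sin(65°) = 9.81 × 0.9063 = 8.89 m/s²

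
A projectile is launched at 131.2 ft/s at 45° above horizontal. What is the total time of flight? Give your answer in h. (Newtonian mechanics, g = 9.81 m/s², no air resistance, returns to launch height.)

v₀ = 131.2 ft/s × 0.3048 = 39.9898 m/s
T = 2 × v₀ × sin(θ) / g = 2 × 39.9898 × sin(45°) / 9.81 = 2 × 39.9898 × 0.707107 / 9.81 = 5.76495 s
T = 5.76495 s / 3600.0 = 0.001601 h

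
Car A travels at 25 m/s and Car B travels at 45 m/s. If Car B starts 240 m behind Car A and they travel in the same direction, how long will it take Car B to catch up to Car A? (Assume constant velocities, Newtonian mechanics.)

Relative speed: v_rel = 45 - 25 = 20 m/s
Time to catch: t = d₀/v_rel = 240/20 = 12.0 s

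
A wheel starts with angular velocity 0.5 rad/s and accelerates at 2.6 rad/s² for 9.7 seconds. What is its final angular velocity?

ω = ω₀ + αt = 0.5 + 2.6 × 9.7 = 25.72 rad/s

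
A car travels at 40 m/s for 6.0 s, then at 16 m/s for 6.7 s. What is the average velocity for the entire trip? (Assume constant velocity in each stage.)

d₁ = v₁t₁ = 40 × 6.0 = 240.0 m
d₂ = v₂t₂ = 16 × 6.7 = 107.2 m
d_total = 347.2 m, t_total = 12.7 s
v_avg = d_total/t_total = 347.2/12.7 = 27.34 m/s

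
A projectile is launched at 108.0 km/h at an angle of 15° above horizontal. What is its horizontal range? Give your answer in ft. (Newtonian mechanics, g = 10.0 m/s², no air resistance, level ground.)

v₀ = 108.0 km/h × 0.2777777777777778 = 30.0 m/s
R = v₀² × sin(2θ) / g = 30.0² × sin(2 × 15°) / 10.0 = 900.0 × 0.5 / 10.0 = 45.0 m
R = 45.0 m / 0.3048 = 147.6 ft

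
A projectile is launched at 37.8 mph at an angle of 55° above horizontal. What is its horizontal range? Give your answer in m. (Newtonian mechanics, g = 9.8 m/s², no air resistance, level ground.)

v₀ = 37.8 mph × 0.44704 = 16.8981 m/s
R = v₀² × sin(2θ) / g = 16.8981² × sin(2 × 55°) / 9.8 = 285.546 × 0.939693 / 9.8 = 27.38 m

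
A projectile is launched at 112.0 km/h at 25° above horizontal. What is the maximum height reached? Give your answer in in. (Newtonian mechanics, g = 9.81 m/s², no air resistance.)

v₀ = 112.0 km/h × 0.2777777777777778 = 31.1111 m/s
H = v₀² × sin²(θ) / (2g) = 31.1111² × sin(25°)² / (2 × 9.81) = 967.901 × 0.178606 / 19.62 = 8.81106 m
H = 8.81106 m / 0.0254 = 346.9 in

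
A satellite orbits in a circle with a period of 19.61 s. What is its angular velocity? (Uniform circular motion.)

ω = 2π/T = 2π/19.61 = 0.3204 rad/s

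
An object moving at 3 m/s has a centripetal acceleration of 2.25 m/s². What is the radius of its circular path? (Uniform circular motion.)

r = v²/a_c = 3²/2.25 = 4.0 m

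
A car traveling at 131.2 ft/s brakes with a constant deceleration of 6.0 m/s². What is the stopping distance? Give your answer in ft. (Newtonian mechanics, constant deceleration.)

v₀ = 131.2 ft/s × 0.3048 = 39.9898 m/s
d = v₀² / (2a) = 39.9898² / (2 × 6.0) = 1599.18 / 12.0 = 133.265 m
d = 133.265 m / 0.3048 = 437.2 ft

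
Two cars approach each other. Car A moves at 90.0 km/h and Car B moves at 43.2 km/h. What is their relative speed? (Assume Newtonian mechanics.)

v_rel = v_A + v_B = 90.0 + 43.2 = 133.2 km/h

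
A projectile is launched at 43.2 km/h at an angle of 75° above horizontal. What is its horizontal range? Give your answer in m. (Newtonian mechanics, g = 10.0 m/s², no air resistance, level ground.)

v₀ = 43.2 km/h × 0.2777777777777778 = 12.0 m/s
R = v₀² × sin(2θ) / g = 12.0² × sin(2 × 75°) / 10.0 = 144.0 × 0.5 / 10.0 = 7.2 m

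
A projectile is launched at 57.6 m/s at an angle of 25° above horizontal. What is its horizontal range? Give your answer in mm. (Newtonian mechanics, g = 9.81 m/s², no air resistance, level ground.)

R = v₀² × sin(2θ) / g = 57.6² × sin(2 × 25°) / 9.81 = 3317.76 × 0.766044 / 9.81 = 259.077 m
R = 259.077 m / 0.001 = 259100 mm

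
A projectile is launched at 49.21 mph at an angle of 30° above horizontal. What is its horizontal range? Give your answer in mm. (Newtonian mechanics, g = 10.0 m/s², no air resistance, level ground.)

v₀ = 49.21 mph × 0.44704 = 21.9988 m/s
R = v₀² × sin(2θ) / g = 21.9988² × sin(2 × 30°) / 10.0 = 483.947 × 0.866025 / 10.0 = 41.911 m
R = 41.911 m / 0.001 = 41910 mm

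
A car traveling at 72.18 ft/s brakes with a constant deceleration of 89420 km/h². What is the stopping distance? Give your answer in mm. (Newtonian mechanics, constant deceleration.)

v₀ = 72.18 ft/s × 0.3048 = 22.0005 m/s
a = 89420 km/h² × 7.716049382716049e-05 = 6.89969 m/s²
d = v₀² / (2a) = 22.0005² / (2 × 6.89969) = 484.022 / 13.7994 = 35.0756 m
d = 35.0756 m / 0.001 = 35080 mm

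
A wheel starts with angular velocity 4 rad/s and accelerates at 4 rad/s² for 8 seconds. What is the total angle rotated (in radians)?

θ = ω₀t + ½αt² = 4×8 + ½×4×8² = 160.0 rad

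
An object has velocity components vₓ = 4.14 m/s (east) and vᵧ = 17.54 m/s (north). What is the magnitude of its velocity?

|v| = √(vₓ² + vᵧ²) = √(4.14² + 17.54²) = √(324.7912) = 18.02 m/s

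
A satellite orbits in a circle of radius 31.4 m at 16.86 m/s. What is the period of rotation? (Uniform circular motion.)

T = 2πr/v = 2π×31.4/16.86 = 11.7 s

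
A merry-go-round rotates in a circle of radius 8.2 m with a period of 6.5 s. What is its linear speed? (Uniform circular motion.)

v = 2πr/T = 2π×8.2/6.5 = 7.93 m/s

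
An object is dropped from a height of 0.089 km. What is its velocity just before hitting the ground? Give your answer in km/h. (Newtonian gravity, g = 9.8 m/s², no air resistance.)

h = 0.089 km × 1000.0 = 89.0 m
v = √(2gh) = √(2 × 9.8 × 89.0) = 41.766 m/s
v = 41.766 m/s / 0.2777777777777778 = 150.4 km/h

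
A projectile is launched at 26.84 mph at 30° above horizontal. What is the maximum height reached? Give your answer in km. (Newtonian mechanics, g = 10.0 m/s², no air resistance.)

v₀ = 26.84 mph × 0.44704 = 11.9986 m/s
H = v₀² × sin²(θ) / (2g) = 11.9986² × sin(30°)² / (2 × 10.0) = 143.966 × 0.25 / 20.0 = 1.79958 m
H = 1.79958 m / 1000.0 = 0.0018 km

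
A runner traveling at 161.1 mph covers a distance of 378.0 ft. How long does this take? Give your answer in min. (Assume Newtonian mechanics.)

d = 378.0 ft × 0.3048 = 115.214 m
v = 161.1 mph × 0.44704 = 72.0181 m/s
t = d / v = 115.214 / 72.0181 = 1.59979 s
t = 1.59979 s / 60.0 = 0.02666 min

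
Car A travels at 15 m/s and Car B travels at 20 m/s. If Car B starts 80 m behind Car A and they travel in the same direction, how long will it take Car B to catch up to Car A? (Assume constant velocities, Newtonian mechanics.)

Relative speed: v_rel = 20 - 15 = 5 m/s
Time to catch: t = d₀/v_rel = 80/5 = 16.0 s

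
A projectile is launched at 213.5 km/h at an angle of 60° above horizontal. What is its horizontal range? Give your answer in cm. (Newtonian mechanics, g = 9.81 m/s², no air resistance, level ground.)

v₀ = 213.5 km/h × 0.2777777777777778 = 59.3056 m/s
R = v₀² × sin(2θ) / g = 59.3056² × sin(2 × 60°) / 9.81 = 3517.15 × 0.866025 / 9.81 = 310.493 m
R = 310.493 m / 0.01 = 31050 cm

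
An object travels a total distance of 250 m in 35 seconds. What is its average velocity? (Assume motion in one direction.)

v_avg = Δd / Δt = 250 / 35 = 7.14 m/s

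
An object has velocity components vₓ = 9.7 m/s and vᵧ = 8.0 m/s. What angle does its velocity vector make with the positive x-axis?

θ = arctan(vᵧ/vₓ) = arctan(8.0/9.7) = 39.51°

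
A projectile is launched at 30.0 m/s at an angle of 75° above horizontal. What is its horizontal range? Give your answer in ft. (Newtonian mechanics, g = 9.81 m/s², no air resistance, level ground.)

R = v₀² × sin(2θ) / g = 30.0² × sin(2 × 75°) / 9.81 = 900.0 × 0.5 / 9.81 = 45.8716 m
R = 45.8716 m / 0.3048 = 150.5 ft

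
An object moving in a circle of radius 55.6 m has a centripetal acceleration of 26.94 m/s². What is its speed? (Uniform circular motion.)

v = √(a_c × r) = √(26.94 × 55.6) = 38.7 m/s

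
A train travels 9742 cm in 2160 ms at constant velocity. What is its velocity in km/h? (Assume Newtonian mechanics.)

d = 9742 cm × 0.01 = 97.42 m
t = 2160 ms × 0.001 = 2.16 s
v = d / t = 97.42 / 2.16 = 45.1019 m/s
v = 45.1019 m/s / 0.2777777777777778 = 162.4 km/h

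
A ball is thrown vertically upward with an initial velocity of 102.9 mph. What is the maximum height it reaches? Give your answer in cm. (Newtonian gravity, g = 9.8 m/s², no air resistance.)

v₀ = 102.9 mph × 0.44704 = 46.0004 m/s
h_max = v₀² / (2g) = 46.0004² / (2 × 9.8) = 2116.04 / 19.6 = 107.961 m
h_max = 107.961 m / 0.01 = 10800 cm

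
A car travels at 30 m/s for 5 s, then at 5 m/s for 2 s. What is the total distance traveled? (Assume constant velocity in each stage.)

d₁ = v₁t₁ = 30 × 5 = 150 m
d₂ = v₂t₂ = 5 × 2 = 10 m
d_total = 150 + 10 = 160 m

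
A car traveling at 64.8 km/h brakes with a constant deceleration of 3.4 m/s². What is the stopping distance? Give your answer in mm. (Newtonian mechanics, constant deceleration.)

v₀ = 64.8 km/h × 0.2777777777777778 = 18.0 m/s
d = v₀² / (2a) = 18.0² / (2 × 3.4) = 324.0 / 6.8 = 47.6471 m
d = 47.6471 m / 0.001 = 47650 mm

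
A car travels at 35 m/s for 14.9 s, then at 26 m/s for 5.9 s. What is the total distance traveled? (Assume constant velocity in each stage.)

d₁ = v₁t₁ = 35 × 14.9 = 521.5 m
d₂ = v₂t₂ = 26 × 5.9 = 153.4 m
d_total = 521.5 + 153.4 = 674.9 m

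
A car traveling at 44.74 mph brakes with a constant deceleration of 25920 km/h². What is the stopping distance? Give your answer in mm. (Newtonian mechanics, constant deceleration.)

v₀ = 44.74 mph × 0.44704 = 20.0006 m/s
a = 25920 km/h² × 7.716049382716049e-05 = 2.0 m/s²
d = v₀² / (2a) = 20.0006² / (2 × 2.0) = 400.024 / 4.0 = 100.006 m
d = 100.006 m / 0.001 = 100000 mm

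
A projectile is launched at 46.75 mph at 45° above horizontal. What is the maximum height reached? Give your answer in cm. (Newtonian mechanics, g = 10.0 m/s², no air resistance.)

v₀ = 46.75 mph × 0.44704 = 20.8991 m/s
H = v₀² × sin²(θ) / (2g) = 20.8991² × sin(45°)² / (2 × 10.0) = 436.772 × 0.5 / 20.0 = 10.9193 m
H = 10.9193 m / 0.01 = 1092 cm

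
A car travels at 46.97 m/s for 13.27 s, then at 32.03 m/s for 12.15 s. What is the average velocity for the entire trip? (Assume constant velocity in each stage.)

d₁ = v₁t₁ = 46.97 × 13.27 = 623.2919 m
d₂ = v₂t₂ = 32.03 × 12.15 = 389.1645 m
d_total = 1012.4564 m, t_total = 25.42 s
v_avg = d_total/t_total = 1012.4564/25.42 = 39.83 m/s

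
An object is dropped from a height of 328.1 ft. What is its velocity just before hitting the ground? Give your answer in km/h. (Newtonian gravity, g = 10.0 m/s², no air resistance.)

h = 328.1 ft × 0.3048 = 100.005 m
v = √(2gh) = √(2 × 10.0 × 100.005) = 44.7225 m/s
v = 44.7225 m/s / 0.2777777777777778 = 161.0 km/h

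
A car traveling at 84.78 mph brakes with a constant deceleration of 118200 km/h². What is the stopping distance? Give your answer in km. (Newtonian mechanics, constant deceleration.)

v₀ = 84.78 mph × 0.44704 = 37.9001 m/s
a = 118200 km/h² × 7.716049382716049e-05 = 9.12037 m/s²
d = v₀² / (2a) = 37.9001² / (2 × 9.12037) = 1436.42 / 18.2407 = 78.7481 m
d = 78.7481 m / 1000.0 = 0.07875 km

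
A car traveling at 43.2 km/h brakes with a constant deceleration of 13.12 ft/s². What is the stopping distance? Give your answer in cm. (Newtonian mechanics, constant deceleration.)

v₀ = 43.2 km/h × 0.2777777777777778 = 12.0 m/s
a = 13.12 ft/s² × 0.3048 = 3.99898 m/s²
d = v₀² / (2a) = 12.0² / (2 × 3.99898) = 144.0 / 7.99796 = 18.0046 m
d = 18.0046 m / 0.01 = 1800 cm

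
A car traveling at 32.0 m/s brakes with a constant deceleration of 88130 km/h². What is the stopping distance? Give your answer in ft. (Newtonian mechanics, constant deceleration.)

a = 88130 km/h² × 7.716049382716049e-05 = 6.80015 m/s²
d = v₀² / (2a) = 32.0² / (2 × 6.80015) = 1024.0 / 13.6003 = 75.2925 m
d = 75.2925 m / 0.3048 = 247.0 ft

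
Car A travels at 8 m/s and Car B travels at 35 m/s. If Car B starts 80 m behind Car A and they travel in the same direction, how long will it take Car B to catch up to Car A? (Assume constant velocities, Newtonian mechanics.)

Relative speed: v_rel = 35 - 8 = 27 m/s
Time to catch: t = d₀/v_rel = 80/27 = 2.96 s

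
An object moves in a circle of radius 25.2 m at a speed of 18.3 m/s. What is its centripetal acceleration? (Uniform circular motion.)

a_c = v²/r = 18.3²/25.2 = 334.89/25.2 = 13.29 m/s²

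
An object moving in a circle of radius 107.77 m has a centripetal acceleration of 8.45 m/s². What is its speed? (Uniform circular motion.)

v = √(a_c × r) = √(8.45 × 107.77) = 30.18 m/s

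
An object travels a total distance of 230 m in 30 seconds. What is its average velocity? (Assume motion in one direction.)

v_avg = Δd / Δt = 230 / 30 = 7.67 m/s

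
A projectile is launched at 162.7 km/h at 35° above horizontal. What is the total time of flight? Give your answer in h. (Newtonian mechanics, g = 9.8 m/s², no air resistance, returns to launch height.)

v₀ = 162.7 km/h × 0.2777777777777778 = 45.1944 m/s
T = 2 × v₀ × sin(θ) / g = 2 × 45.1944 × sin(35°) / 9.8 = 2 × 45.1944 × 0.573576 / 9.8 = 5.29029 s
T = 5.29029 s / 3600.0 = 0.00147 h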